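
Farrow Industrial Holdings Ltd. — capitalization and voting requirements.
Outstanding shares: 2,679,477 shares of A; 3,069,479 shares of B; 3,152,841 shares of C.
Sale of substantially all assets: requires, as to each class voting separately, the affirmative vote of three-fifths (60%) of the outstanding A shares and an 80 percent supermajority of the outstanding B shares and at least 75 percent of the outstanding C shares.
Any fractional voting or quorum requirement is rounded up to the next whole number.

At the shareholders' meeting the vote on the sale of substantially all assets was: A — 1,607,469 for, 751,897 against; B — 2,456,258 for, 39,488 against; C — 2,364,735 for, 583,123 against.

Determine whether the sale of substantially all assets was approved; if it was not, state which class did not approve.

A: 3/5 of 2679477 = 1607686.20, rounded up to 1607687; 1,607,687 required, 1,607,469 in favor — not approved.
B: 4/5 of 3069479 = 2455583.20, rounded up to 2455584; 2,455,584 required, 2,456,258 in favor — approved.
C: 3/4 of 3152841 = 2364630.75, rounded up to 2364631; 2,364,631 required, 2,364,735 in favor — approved.

Not approved — the A shares did not give the required vote.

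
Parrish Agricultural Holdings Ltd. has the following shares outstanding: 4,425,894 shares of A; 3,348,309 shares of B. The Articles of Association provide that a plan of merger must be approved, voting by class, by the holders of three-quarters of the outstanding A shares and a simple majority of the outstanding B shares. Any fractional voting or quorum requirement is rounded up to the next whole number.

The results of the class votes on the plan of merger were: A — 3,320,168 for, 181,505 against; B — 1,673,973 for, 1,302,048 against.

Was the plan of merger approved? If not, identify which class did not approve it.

Not approved — the B shares did not give the required vote.

A: 3/4 of 4425894 = 3319420.50, rounded up to 3319421; 3,319,421 required, 3,320,168 in favor — approved.
B: a majority of 3348309 is 1674155; 1,674,155 required, 1,673,973 in favor — not approved.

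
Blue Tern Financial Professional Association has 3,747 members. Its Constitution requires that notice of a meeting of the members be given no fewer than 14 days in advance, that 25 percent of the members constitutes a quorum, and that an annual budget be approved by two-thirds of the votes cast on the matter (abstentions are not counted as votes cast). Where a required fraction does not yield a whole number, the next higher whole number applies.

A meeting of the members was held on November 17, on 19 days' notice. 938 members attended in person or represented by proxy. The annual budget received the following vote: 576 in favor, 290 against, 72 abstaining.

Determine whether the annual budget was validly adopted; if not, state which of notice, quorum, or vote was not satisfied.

Invalid — vote requirement not satisfied.

Notice: 19 days given; 14 required. Satisfied.
Quorum: 25% of 3,747 = 936.75, rounded up to 937; 938 present. Satisfied.
Vote: requires two-thirds of the votes cast (938 − 72 abstaining = 866); 2/3 of 866 = 577.33, rounded up to 578, so 578 needed; 576 in favor. Not satisfied.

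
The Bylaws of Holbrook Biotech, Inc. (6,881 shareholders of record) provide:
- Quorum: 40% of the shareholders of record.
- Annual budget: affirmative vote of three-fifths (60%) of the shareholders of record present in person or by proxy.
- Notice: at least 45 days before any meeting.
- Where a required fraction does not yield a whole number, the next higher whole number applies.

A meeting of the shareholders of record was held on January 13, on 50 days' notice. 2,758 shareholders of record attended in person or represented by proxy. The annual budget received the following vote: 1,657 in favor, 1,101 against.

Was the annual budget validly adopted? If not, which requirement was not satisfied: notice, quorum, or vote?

Valid — all requirements satisfied.

Notice: 50 days given; 45 required. Satisfied.
Quorum: 40% of 6,881 = 2,752.40, rounded up to 2,753; 2,758 present. Satisfied.
Vote: requires three-fifths of those present (2,758); 3/5 of 2758 = 1654.80, rounded up to 1655, so 1,655 needed; 1,657 in favor. Satisfied.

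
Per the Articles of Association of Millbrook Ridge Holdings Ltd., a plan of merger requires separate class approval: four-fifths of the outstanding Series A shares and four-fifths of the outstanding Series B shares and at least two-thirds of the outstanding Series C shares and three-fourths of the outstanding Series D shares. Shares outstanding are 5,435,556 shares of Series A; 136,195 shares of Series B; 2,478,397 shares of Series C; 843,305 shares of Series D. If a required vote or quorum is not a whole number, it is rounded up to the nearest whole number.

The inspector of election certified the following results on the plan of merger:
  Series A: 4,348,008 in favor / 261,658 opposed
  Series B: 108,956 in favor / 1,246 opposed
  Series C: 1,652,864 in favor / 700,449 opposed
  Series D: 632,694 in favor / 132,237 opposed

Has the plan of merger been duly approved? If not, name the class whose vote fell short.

Not approved — the Series A shares did not give the required vote.

Series A: 4/5 of 5435556 = 4348444.80, rounded up to 4348445; 4,348,445 required, 4,348,008 in favor — not approved.
Series B: 4/5 of 136195 = 108956; 108,956 required, 108,956 in favor — approved.
Series C: 2/3 of 2478397 = 1652264.67, rounded up to 1652265; 1,652,265 required, 1,652,864 in favor — approved.
Series D: 3/4 of 843305 = 632478.75, rounded up to 632479; 632,479 required, 632,694 in favor — approved.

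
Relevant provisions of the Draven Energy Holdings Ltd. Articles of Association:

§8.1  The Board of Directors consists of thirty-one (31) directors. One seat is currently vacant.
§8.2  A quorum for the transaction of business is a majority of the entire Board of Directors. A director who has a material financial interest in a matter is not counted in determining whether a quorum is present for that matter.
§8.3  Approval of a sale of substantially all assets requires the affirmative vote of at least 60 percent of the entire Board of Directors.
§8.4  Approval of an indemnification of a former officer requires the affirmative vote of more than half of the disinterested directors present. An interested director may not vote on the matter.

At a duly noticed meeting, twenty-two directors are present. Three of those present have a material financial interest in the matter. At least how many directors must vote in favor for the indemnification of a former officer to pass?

The indemnification of a former officer requires a majority of the disinterested directors present (22 − 3 = 19).
A majority of 19 is 10.

10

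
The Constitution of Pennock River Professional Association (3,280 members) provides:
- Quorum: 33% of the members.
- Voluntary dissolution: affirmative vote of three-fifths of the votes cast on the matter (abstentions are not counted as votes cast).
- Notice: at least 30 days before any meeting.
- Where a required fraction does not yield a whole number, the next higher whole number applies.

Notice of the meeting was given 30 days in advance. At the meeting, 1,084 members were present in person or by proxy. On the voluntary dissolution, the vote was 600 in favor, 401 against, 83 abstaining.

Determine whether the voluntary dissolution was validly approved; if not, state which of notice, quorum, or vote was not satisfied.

Notice: 30 days given; 30 required. Satisfied.
Quorum: 33% of 3,280 = 1,082.40, rounded up to 1,083; 1,084 present. Satisfied.
Vote: requires three-fifths of the votes cast (1,084 − 83 abstaining = 1,001); 3/5 of 1001 = 600.60, rounded up to 601, so 601 needed; 600 in favor. Not satisfied.

Invalid — vote requirement not satisfied.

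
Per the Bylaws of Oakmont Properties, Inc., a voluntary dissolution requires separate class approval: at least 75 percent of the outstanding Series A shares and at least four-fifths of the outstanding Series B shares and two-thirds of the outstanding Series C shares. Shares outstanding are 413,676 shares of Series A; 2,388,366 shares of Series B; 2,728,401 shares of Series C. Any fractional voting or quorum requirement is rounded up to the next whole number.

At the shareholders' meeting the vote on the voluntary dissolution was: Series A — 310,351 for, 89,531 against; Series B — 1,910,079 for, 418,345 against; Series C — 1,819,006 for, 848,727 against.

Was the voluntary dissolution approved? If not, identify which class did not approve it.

Series A: 3/4 of 413676 = 310257; 310,257 required, 310,351 in favor — approved.
Series B: 4/5 of 2388366 = 1910692.80, rounded up to 1910693; 1,910,693 required, 1,910,079 in favor — not approved.
Series C: 2/3 of 2728401 = 1818934; 1,818,934 required, 1,819,006 in favor — approved.

Not approved — the Series B shares did not give the required vote.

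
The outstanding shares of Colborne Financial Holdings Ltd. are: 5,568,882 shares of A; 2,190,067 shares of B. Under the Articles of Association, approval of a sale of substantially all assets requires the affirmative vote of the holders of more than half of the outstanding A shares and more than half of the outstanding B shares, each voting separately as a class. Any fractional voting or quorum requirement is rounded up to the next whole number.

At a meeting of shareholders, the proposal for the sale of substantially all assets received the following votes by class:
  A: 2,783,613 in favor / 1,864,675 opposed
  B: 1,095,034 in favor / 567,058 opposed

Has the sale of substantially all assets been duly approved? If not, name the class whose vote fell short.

Not approved — the A shares did not give the required vote.

A: a majority of 5568882 is 2784442; 2,784,442 required, 2,783,613 in favor — not approved.
B: a majority of 2190067 is 1095034; 1,095,034 required, 1,095,034 in favor — approved.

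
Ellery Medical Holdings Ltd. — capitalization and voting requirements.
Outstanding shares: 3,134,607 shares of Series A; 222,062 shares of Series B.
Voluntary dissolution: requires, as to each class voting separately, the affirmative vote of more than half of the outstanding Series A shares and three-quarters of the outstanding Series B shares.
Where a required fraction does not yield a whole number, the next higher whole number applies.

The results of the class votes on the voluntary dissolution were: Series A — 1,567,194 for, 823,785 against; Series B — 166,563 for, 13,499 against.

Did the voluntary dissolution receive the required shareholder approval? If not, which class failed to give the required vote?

Not approved — the Series A shares did not give the required vote.

Series A: a majority of 3134607 is 1567304; 1,567,304 required, 1,567,194 in favor — not approved.
Series B: 3/4 of 222062 = 166546.50, rounded up to 166547; 166,547 required, 166,563 in favor — approved.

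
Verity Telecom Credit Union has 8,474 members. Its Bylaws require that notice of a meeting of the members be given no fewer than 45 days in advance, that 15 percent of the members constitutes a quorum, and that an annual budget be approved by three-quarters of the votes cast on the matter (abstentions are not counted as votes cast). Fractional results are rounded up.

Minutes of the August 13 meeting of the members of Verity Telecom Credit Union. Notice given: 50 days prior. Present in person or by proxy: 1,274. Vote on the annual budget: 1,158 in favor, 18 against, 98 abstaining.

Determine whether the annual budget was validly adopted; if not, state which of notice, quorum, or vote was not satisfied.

Notice: 50 days given; 45 required. Satisfied.
Quorum: 15% of 8,474 = 1,271.10, rounded up to 1,272; 1,274 present. Satisfied.
Vote: requires three-fourths of the votes cast (1,274 − 98 abstaining = 1,176); 3/4 of 1176 = 882, so 882 needed; 1,158 in favor. Satisfied.

Valid — all requirements satisfied.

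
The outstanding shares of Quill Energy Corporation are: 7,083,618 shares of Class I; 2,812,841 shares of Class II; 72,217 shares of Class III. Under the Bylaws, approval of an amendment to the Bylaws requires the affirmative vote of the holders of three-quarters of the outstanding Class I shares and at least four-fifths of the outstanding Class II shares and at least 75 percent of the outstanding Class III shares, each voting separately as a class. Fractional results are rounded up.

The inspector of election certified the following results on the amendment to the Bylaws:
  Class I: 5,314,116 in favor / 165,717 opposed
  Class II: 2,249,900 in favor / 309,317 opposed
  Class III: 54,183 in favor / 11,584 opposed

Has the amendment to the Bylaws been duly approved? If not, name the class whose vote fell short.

Class I: 3/4 of 7083618 = 5312713.50, rounded up to 5312714; 5,312,714 required, 5,314,116 in favor — approved.
Class II: 4/5 of 2812841 = 2250272.80, rounded up to 2250273; 2,250,273 required, 2,249,900 in favor — not approved.
Class III: 3/4 of 72217 = 54162.75, rounded up to 54163; 54,163 required, 54,183 in favor — approved.

Not approved — the Class II shares did not give the required vote.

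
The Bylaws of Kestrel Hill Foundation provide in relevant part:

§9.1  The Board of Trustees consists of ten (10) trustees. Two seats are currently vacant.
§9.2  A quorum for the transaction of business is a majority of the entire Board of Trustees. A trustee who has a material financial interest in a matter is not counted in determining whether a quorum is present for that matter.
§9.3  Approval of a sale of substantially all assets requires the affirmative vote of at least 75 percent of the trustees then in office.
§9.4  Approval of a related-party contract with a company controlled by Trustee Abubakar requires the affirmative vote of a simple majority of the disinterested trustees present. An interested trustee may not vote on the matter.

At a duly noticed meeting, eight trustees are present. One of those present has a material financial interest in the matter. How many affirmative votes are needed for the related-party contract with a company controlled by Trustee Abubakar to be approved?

4

The related-party contract with a company controlled by Trustee Abubakar requires a majority of the disinterested trustees present (8 − 1 = 7).
A majority of 7 is 4.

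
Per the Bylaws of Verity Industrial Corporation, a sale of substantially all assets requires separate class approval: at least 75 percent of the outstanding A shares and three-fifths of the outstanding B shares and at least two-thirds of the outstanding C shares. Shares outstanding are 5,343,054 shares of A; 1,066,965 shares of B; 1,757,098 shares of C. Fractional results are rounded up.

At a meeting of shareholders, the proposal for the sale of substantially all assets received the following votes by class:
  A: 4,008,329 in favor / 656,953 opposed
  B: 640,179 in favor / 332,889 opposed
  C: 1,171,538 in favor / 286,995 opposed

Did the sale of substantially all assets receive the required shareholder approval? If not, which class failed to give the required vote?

A: 3/4 of 5343054 = 4007290.50, rounded up to 4007291; 4,007,291 required, 4,008,329 in favor — approved.
B: 3/5 of 1066965 = 640179; 640,179 required, 640,179 in favor — approved.
C: 2/3 of 1757098 = 1171398.67, rounded up to 1171399; 1,171,399 required, 1,171,538 in favor — approved.

Approved — every class gave the required vote.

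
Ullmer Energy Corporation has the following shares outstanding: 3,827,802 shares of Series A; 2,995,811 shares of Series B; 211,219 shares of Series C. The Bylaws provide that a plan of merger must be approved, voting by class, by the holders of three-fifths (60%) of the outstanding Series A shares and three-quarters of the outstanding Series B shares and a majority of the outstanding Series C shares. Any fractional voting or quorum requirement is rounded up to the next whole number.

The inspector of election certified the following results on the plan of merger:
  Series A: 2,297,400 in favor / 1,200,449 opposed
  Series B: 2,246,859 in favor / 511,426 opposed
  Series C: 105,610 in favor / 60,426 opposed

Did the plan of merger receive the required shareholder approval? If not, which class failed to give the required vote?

Series A: 3/5 of 3827802 = 2296681.20, rounded up to 2296682; 2,296,682 required, 2,297,400 in favor — approved.
Series B: 3/4 of 2995811 = 2246858.25, rounded up to 2246859; 2,246,859 required, 2,246,859 in favor — approved.
Series C: a majority of 211219 is 105610; 105,610 required, 105,610 in favor — approved.

Approved — every class gave the required vote.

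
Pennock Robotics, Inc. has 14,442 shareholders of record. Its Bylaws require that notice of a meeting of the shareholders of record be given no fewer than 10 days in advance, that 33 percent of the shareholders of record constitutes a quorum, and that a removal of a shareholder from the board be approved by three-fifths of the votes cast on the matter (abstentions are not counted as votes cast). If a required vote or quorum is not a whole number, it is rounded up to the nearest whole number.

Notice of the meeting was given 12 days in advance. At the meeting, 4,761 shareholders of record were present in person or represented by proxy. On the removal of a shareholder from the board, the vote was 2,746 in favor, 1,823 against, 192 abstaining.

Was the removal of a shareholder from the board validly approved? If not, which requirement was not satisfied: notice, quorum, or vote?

Notice: 12 days given; 10 required. Satisfied.
Quorum: 33% of 14,442 = 4,765.86, rounded up to 4,766; 4,761 present. Not satisfied.
Vote: requires three-fifths of the votes cast (4,761 − 192 abstaining = 4,569); 3/5 of 4569 = 2741.40, rounded up to 2742, so 2,742 needed; 2,746 in favor. Satisfied.

Invalid — quorum requirement not satisfied.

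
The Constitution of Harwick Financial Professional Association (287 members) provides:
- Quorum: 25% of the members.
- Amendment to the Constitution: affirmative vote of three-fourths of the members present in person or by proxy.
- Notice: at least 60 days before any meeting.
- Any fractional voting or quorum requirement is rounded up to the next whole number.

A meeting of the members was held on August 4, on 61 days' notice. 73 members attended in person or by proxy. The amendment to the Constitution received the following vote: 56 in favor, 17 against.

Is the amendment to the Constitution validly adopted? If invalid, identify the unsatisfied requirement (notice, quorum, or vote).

Valid — all requirements satisfied.

Notice: 61 days given; 60 required. Satisfied.
Quorum: 25% of 287 = 71.75, rounded up to 72; 73 present. Satisfied.
Vote: requires three-fourths of those present (73); 3/4 of 73 = 54.75, rounded up to 55, so 55 needed; 56 in favor. Satisfied.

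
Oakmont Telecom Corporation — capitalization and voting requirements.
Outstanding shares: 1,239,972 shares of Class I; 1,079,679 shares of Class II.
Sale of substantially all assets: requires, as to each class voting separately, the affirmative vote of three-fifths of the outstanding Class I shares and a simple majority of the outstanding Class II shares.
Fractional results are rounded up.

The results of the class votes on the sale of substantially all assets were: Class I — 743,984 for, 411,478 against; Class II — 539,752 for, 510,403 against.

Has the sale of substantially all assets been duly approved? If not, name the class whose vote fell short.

Class I: 3/5 of 1239972 = 743983.20, rounded up to 743984; 743,984 required, 743,984 in favor — approved.
Class II: a majority of 1079679 is 539840; 539,840 required, 539,752 in favor — not approved.

Not approved — the Class II shares did not give the required vote.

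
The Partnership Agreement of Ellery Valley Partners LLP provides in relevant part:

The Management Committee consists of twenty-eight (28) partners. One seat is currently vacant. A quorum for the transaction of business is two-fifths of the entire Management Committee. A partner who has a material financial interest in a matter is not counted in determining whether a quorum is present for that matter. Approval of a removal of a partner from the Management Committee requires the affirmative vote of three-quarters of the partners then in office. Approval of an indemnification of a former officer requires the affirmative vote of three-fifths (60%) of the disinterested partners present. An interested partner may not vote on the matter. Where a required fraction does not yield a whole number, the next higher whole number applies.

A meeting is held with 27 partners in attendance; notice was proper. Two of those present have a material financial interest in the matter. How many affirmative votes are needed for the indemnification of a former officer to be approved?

The indemnification of a former officer requires three-fifths of the disinterested partners present (27 − 2 = 25).
3/5 of 25 = 15.

15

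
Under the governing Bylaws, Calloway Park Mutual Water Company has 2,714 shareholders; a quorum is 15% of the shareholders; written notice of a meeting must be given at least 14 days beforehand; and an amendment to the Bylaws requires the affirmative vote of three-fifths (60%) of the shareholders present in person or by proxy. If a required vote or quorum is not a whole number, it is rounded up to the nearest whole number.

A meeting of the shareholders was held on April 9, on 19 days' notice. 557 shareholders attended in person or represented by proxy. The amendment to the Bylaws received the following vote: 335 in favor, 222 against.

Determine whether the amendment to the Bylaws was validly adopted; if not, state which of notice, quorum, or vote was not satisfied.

Valid — all requirements satisfied.

Notice: 19 days given; 14 required. Satisfied.
Quorum: 15% of 2,714 = 407.10, rounded up to 408; 557 present. Satisfied.
Vote: requires three-fifths of those present (557); 3/5 of 557 = 334.20, rounded up to 335, so 335 needed; 335 in favor. Satisfied.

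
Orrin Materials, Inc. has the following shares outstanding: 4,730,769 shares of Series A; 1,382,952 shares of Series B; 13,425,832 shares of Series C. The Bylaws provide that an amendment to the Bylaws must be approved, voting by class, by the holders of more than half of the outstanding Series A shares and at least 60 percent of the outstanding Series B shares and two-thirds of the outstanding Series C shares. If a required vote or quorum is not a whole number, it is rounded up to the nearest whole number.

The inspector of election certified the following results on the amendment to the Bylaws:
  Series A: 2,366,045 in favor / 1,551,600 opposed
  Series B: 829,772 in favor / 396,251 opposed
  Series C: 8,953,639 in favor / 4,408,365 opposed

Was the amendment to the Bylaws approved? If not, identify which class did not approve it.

Approved — every class gave the required vote.

Series A: a majority of 4730769 is 2365385; 2,365,385 required, 2,366,045 in favor — approved.
Series B: 3/5 of 1382952 = 829771.20, rounded up to 829772; 829,772 required, 829,772 in favor — approved.
Series C: 2/3 of 13425832 = 8950554.67, rounded up to 8950555; 8,950,555 required, 8,953,639 in favor — approved.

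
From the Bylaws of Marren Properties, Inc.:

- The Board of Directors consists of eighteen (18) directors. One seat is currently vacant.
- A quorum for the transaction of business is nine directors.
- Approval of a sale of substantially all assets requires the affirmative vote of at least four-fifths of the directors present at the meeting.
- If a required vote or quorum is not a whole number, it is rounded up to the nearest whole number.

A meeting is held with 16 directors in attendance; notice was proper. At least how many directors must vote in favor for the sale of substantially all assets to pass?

13

The sale of substantially all assets requires four-fifths of the directors present (16).
4/5 of 16 = 12.80, rounded up to 13.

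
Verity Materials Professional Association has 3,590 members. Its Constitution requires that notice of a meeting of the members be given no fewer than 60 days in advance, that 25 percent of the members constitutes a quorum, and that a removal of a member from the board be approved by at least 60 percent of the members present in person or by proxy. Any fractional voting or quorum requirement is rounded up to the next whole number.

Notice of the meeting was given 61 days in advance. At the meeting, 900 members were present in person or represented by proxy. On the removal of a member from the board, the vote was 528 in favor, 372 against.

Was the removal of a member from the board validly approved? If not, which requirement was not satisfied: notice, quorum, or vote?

Invalid — vote requirement not satisfied.

Notice: 61 days given; 60 required. Satisfied.
Quorum: 25% of 3,590 = 897.50, rounded up to 898; 900 present. Satisfied.
Vote: requires three-fifths of those present (900); 3/5 of 900 = 540, so 540 needed; 528 in favor. Not satisfied.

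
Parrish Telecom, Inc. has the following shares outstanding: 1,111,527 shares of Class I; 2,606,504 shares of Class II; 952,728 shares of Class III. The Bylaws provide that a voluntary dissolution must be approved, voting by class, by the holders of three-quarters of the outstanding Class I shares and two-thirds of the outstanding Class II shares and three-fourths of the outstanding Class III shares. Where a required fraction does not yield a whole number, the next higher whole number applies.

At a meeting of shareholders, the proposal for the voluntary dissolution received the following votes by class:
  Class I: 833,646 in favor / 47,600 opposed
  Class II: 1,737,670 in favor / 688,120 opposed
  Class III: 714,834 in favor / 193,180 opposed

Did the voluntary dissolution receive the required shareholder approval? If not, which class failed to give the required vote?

Approved — every class gave the required vote.

Class I: 3/4 of 1111527 = 833645.25, rounded up to 833646; 833,646 required, 833,646 in favor — approved.
Class II: 2/3 of 2606504 = 1737669.33, rounded up to 1737670; 1,737,670 required, 1,737,670 in favor — approved.
Class III: 3/4 of 952728 = 714546; 714,546 required, 714,834 in favor — approved.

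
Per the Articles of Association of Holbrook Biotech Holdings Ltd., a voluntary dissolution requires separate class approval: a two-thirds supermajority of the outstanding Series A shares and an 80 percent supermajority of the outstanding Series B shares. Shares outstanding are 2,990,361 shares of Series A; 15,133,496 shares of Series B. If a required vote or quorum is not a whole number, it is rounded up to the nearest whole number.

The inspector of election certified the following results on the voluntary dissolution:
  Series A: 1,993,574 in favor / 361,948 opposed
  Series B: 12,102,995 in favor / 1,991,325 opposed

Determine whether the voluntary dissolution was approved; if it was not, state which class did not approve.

Not approved — the Series B shares did not give the required vote.

Series A: 2/3 of 2990361 = 1993574; 1,993,574 required, 1,993,574 in favor — approved.
Series B: 4/5 of 15133496 = 12106796.80, rounded up to 12106797; 12,106,797 required, 12,102,995 in favor — not approved.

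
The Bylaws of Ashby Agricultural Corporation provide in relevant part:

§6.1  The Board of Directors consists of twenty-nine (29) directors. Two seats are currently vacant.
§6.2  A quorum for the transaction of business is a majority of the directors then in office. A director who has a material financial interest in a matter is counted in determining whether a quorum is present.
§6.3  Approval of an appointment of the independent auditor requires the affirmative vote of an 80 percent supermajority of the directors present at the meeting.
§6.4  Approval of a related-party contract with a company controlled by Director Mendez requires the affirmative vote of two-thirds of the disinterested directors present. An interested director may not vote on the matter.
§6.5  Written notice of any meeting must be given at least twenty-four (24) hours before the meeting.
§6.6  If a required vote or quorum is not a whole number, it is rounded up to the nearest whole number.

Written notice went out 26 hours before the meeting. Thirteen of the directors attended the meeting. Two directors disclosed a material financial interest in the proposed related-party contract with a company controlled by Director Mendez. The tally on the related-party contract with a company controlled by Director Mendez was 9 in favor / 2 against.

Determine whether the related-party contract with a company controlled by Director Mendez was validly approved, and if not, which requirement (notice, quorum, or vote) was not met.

Notice: 26 hours given; 24 required (26 ≥ 24). Satisfied.
Quorum: 13 present (interested directors count toward quorum); quorum is 14. Not satisfied.
Vote: the related-party contract with a company controlled by Director Mendez requires two-thirds of the disinterested directors present (13 − 2 = 11). 2/3 of 11 = 7.33, rounded up to 8, so 8 affirmative votes are needed; 9 voted in favor. Satisfied. (Moot — without a quorum no business can be validly transacted.)

Invalid — quorum requirement not satisfied.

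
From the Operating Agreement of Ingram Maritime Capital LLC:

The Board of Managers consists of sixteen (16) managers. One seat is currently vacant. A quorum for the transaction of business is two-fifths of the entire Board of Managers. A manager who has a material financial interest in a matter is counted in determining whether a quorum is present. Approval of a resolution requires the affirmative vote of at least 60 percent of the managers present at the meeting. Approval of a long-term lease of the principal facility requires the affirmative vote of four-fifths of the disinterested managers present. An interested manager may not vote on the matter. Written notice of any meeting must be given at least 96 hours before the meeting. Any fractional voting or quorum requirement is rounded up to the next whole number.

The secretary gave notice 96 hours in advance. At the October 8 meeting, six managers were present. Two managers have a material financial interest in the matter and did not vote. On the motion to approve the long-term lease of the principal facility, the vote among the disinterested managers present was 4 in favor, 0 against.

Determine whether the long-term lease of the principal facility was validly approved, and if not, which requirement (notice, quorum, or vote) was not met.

Notice: 96 hours given; 96 required (96 ≥ 96). Satisfied.
Quorum: 6 present (interested managers count toward quorum); quorum is 7. Not satisfied.
Vote: the long-term lease of the principal facility requires four-fifths of the disinterested managers present (6 − 2 = 4). 4/5 of 4 = 3.20, rounded up to 4, so 4 affirmative votes are needed; 4 voted in favor. Satisfied. (Moot — without a quorum no business can be validly transacted.)

Invalid — quorum requirement not satisfied.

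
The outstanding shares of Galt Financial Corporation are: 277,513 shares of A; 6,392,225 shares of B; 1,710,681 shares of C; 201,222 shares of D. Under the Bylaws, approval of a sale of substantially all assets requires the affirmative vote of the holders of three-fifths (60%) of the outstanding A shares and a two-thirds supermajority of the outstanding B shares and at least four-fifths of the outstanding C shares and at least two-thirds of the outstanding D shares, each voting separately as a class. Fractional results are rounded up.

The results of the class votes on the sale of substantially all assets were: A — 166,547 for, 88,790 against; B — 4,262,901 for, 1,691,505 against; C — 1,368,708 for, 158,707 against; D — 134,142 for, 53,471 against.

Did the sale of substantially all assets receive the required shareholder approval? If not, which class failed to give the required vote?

A: 3/5 of 277513 = 166507.80, rounded up to 166508; 166,508 required, 166,547 in favor — approved.
B: 2/3 of 6392225 = 4261483.33, rounded up to 4261484; 4,261,484 required, 4,262,901 in favor — approved.
C: 4/5 of 1710681 = 1368544.80, rounded up to 1368545; 1,368,545 required, 1,368,708 in favor — approved.
D: 2/3 of 201222 = 134148; 134,148 required, 134,142 in favor — not approved.

Not approved — the D shares did not give the required vote.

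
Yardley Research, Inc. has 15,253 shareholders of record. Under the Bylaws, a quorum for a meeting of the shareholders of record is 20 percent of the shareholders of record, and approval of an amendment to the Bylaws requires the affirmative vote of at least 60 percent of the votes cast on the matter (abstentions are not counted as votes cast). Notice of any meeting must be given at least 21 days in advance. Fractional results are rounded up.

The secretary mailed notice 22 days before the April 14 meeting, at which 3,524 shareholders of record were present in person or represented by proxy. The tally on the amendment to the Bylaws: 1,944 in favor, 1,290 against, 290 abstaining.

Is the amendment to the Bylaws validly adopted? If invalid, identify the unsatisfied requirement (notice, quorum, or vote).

Valid — all requirements satisfied.

Notice: 22 days given; 21 required. Satisfied.
Quorum: 20% of 15,253 = 3,050.60, rounded up to 3,051; 3,524 present. Satisfied.
Vote: requires three-fifths of the votes cast (3,524 − 290 abstaining = 3,234); 3/5 of 3234 = 1940.40, rounded up to 1941, so 1,941 needed; 1,944 in favor. Satisfied.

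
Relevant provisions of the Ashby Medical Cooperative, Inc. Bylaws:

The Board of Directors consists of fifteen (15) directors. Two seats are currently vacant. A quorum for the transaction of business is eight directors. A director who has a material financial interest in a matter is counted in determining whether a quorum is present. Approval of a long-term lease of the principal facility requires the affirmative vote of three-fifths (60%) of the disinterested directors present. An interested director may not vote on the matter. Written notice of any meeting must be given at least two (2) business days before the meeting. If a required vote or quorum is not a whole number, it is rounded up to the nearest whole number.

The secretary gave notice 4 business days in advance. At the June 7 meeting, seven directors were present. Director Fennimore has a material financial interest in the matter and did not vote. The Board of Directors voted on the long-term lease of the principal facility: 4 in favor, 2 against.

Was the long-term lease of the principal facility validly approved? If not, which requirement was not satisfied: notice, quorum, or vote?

Notice: 4 business days given; 2 required (4 ≥ 2). Satisfied.
Quorum: 7 present (interested directors count toward quorum); quorum is 8. Not satisfied.
Vote: the long-term lease of the principal facility requires three-fifths of the disinterested directors present (7 − 1 = 6). 3/5 of 6 = 3.60, rounded up to 4, so 4 affirmative votes are needed; 4 voted in favor. Satisfied. (Moot — without a quorum no business can be validly transacted.)

Invalid — quorum requirement not satisfied.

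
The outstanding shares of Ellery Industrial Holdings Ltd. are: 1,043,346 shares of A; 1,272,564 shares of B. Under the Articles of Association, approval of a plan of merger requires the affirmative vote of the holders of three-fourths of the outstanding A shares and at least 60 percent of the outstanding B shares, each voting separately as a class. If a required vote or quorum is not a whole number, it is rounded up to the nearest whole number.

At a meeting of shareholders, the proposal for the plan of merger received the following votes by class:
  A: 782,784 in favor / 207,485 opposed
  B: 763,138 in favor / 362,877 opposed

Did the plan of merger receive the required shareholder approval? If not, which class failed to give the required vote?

A: 3/4 of 1043346 = 782509.50, rounded up to 782510; 782,510 required, 782,784 in favor — approved.
B: 3/5 of 1272564 = 763538.40, rounded up to 763539; 763,539 required, 763,138 in favor — not approved.

Not approved — the B shares did not give the required vote.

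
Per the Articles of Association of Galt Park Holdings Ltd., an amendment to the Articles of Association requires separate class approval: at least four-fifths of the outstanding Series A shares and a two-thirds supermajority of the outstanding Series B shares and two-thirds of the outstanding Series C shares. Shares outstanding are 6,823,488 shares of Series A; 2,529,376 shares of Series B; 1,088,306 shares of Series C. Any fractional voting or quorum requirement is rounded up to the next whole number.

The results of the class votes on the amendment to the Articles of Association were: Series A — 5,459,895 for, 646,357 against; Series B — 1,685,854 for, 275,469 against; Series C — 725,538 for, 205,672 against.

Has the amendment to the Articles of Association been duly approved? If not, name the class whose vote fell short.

Series A: 4/5 of 6823488 = 5458790.40, rounded up to 5458791; 5,458,791 required, 5,459,895 in favor — approved.
Series B: 2/3 of 2529376 = 1686250.67, rounded up to 1686251; 1,686,251 required, 1,685,854 in favor — not approved.
Series C: 2/3 of 1088306 = 725537.33, rounded up to 725538; 725,538 required, 725,538 in favor — approved.

Not approved — the Series B shares did not give the required vote.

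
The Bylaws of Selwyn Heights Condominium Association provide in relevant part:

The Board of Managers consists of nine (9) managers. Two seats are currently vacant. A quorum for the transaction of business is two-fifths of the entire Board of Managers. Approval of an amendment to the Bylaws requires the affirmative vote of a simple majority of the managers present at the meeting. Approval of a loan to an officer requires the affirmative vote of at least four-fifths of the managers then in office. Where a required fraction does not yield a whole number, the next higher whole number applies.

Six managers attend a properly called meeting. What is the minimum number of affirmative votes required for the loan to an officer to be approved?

6

The loan to an officer requires four-fifths of the managers then in office (7).
4/5 of 7 = 5.60, rounded up to 6.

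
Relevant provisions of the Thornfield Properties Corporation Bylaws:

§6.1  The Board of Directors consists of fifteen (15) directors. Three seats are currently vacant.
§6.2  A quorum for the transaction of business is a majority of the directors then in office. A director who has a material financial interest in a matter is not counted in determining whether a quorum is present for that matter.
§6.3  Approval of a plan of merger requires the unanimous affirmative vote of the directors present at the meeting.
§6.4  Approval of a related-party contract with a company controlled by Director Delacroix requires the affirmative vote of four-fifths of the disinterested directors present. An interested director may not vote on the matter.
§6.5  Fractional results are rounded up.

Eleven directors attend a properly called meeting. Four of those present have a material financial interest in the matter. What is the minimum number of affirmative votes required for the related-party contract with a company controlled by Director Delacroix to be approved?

6

The related-party contract with a company controlled by Director Delacroix requires four-fifths of the disinterested directors present (11 − 4 = 7).
4/5 of 7 = 5.60, rounded up to 6.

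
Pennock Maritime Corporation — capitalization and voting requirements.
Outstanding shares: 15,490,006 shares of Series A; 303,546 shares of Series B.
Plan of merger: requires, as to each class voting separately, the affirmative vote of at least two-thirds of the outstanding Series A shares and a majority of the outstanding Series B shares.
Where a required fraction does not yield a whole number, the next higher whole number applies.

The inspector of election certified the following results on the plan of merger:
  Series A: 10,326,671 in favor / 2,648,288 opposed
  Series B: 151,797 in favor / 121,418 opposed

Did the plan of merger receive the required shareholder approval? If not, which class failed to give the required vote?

Series A: 2/3 of 15490006 = 10326670.67, rounded up to 10326671; 10,326,671 required, 10,326,671 in favor — approved.
Series B: a majority of 303546 is 151774; 151,774 required, 151,797 in favor — approved.

Approved — every class gave the required vote.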